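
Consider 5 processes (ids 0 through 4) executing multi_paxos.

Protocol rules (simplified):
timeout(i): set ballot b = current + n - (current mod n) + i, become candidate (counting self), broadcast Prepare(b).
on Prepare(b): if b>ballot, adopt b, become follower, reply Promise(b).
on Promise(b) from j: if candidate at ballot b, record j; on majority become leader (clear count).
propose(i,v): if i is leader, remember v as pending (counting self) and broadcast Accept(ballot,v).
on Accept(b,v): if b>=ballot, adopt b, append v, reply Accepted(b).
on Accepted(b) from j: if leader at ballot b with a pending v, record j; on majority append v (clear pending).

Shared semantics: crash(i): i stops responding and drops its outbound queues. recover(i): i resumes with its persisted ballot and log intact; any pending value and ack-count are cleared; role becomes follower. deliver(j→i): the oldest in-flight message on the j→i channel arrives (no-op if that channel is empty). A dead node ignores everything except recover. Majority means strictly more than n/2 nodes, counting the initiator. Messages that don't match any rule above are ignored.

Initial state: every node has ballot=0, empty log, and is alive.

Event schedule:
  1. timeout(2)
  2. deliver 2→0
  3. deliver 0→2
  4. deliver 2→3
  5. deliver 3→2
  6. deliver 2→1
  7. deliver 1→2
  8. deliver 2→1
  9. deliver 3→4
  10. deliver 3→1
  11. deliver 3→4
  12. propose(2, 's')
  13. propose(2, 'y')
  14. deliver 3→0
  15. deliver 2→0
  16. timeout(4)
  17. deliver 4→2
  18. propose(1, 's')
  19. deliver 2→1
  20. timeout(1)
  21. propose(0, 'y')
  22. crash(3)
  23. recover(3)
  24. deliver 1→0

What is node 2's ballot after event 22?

1. timeout(2):  <2:cand b7 ->
2. deliver 2→0:  <0:foll b7 ->
3. deliver 0→2:  nop
4. deliver 2→3:  <3:foll b7 ->
5. deliver 3→2:  <2:lead b7 ->
6. deliver 2→1:  <1:foll b7 ->
7. deliver 1→2:  nop
8. deliver 2→1:  nop
9. deliver 3→4:  nop
10. deliver 3→1:  nop
11. deliver 3→4:  nop
12. propose(2,'s'):  nop
13. propose(2,'y'):  nop
14. deliver 3→0:  nop
15. deliver 2→0:  <0:foll b7 s>
16. timeout(4):  <4:cand b9 ->
17. deliver 4→2:  <2:foll b9 ->
18. propose(1,'s'):  nop
19. deliver 2→1:  <1:foll b7 s>
20. timeout(1):  <1:cand b11 s>
21. propose(0,'y'):  nop
22. crash(3):  <3:✗foll b7 ->

9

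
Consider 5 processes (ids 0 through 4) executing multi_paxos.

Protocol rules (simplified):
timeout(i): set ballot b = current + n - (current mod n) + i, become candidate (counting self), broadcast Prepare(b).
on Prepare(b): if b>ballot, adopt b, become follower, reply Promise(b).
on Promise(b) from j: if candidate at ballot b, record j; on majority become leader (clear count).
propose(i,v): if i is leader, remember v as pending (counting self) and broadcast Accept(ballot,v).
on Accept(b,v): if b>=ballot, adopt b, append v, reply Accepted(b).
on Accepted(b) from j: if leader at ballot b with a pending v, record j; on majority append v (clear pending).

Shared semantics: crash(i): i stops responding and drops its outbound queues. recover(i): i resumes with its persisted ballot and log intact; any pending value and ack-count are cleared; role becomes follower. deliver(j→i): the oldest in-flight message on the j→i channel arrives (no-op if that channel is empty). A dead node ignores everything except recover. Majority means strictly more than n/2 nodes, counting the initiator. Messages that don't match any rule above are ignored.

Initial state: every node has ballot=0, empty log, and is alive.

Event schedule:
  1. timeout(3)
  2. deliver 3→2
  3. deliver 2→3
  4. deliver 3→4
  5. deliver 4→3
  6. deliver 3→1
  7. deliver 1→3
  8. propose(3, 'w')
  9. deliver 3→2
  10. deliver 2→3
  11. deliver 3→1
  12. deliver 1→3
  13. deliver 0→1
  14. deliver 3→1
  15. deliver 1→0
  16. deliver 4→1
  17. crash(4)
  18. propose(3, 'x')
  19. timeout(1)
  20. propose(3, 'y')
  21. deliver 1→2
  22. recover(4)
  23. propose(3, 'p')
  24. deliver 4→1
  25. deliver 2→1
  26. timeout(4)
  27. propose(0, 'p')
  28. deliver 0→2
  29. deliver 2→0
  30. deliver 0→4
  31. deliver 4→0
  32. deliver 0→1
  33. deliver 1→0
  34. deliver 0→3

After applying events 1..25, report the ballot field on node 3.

e1 timeout(3): 3[cand,b=8,-]
e2 deliver 3→2: 2[foll,b=8,-]
e3 deliver 2→3: ·
e4 deliver 3→4: 4[foll,b=8,-]
e5 deliver 4→3: 3[lead,b=8,-]
e6 deliver 3→1: 1[foll,b=8,-]
e7 deliver 1→3: ·
e8 propose(3,'w'): ·
e9 deliver 3→2: 2[foll,b=8,w]
e10 deliver 2→3: ·
e11 deliver 3→1: 1[foll,b=8,w]
e12 deliver 1→3: 3[lead,b=8,w]
e13 deliver 0→1: ·
e14 deliver 3→1: ·
e15 deliver 1→0: ·
e16 deliver 4→1: ·
e17 crash(4): 4[✗foll,b=8,-]
e18 propose(3,'x'): ·
e19 timeout(1): 1[cand,b=11,w]
e20 propose(3,'y'): ·
e21 deliver 1→2: 2[foll,b=11,w]
e22 recover(4): 4[foll,b=8,-]
e23 propose(3,'p'): ·
e24 deliver 4→1: ·
e25 deliver 2→1: ·

8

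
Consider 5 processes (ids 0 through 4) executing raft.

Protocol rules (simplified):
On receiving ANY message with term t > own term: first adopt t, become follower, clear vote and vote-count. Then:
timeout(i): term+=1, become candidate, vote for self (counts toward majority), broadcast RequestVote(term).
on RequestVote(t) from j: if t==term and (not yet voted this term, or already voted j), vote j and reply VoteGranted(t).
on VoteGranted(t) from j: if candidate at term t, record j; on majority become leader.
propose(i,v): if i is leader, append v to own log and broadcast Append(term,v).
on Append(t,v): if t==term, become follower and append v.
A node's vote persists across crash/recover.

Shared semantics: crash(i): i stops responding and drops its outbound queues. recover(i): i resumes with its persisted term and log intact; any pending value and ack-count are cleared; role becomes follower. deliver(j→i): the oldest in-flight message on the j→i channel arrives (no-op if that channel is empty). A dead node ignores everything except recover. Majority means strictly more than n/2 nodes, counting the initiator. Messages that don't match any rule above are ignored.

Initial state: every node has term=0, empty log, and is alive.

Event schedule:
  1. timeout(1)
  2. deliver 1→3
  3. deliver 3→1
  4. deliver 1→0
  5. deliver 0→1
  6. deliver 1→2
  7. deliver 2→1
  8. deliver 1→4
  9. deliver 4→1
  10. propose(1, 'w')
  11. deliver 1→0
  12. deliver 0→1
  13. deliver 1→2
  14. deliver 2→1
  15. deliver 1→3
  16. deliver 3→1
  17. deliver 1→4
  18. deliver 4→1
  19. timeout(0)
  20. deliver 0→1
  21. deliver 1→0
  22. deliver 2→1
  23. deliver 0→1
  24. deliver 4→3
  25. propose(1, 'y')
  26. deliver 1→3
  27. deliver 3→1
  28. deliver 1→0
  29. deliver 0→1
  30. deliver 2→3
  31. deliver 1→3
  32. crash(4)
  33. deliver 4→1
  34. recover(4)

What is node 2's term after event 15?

1

[1] timeout(1) → N1(cand t1 [-])
[2] deliver 1→3 → N3(foll t1 [-])
[3] deliver 3→1 → ∅
[4] deliver 1→0 → N0(foll t1 [-])
[5] deliver 0→1 → N1(lead t1 [-])
[6] deliver 1→2 → N2(foll t1 [-])
[7] deliver 2→1 → ∅
[8] deliver 1→4 → N4(foll t1 [-])
[9] deliver 4→1 → ∅
[10] propose(1,'w') → N1(lead t1 [w])
[11] deliver 1→0 → N0(foll t1 [w])
[12] deliver 0→1 → ∅
[13] deliver 1→2 → N2(foll t1 [w])
[14] deliver 2→1 → ∅
[15] deliver 1→3 → N3(foll t1 [w])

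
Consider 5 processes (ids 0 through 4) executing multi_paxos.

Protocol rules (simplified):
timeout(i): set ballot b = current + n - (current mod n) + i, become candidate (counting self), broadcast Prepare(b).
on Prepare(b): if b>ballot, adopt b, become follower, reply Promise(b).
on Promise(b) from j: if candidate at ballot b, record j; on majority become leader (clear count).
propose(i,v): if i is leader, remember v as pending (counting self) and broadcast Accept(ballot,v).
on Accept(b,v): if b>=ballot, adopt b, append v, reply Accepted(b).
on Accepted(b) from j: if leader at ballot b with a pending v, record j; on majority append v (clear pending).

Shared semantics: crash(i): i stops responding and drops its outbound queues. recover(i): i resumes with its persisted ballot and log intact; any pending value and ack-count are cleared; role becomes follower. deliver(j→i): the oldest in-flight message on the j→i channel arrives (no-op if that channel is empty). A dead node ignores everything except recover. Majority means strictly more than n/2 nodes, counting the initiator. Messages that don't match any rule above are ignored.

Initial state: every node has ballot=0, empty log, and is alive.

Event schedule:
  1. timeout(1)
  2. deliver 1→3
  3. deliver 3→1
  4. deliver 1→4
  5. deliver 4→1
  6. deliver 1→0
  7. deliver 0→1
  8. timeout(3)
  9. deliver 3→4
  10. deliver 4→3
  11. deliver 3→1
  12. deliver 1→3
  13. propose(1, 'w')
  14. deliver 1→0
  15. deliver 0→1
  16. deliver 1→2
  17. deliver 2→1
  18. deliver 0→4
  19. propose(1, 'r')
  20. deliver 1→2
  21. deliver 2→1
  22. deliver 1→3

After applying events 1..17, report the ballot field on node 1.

13

step 1 timeout(1): 1={cand,b=6,log=-}
step 2 deliver 1→3: 3={foll,b=6,log=-}
step 3 deliver 3→1: —
step 4 deliver 1→4: 4={foll,b=6,log=-}
step 5 deliver 4→1: 1={lead,b=6,log=-}
step 6 deliver 1→0: 0={foll,b=6,log=-}
step 7 deliver 0→1: —
step 8 timeout(3): 3={cand,b=13,log=-}
step 9 deliver 3→4: 4={foll,b=13,log=-}
step 10 deliver 4→3: —
step 11 deliver 3→1: 1={foll,b=13,log=-}
step 12 deliver 1→3: 3={lead,b=13,log=-}
step 13 propose(1,'w'): —
step 14 deliver 1→0: —
step 15 deliver 0→1: —
step 16 deliver 1→2: 2={foll,b=6,log=-}
step 17 deliver 2→1: —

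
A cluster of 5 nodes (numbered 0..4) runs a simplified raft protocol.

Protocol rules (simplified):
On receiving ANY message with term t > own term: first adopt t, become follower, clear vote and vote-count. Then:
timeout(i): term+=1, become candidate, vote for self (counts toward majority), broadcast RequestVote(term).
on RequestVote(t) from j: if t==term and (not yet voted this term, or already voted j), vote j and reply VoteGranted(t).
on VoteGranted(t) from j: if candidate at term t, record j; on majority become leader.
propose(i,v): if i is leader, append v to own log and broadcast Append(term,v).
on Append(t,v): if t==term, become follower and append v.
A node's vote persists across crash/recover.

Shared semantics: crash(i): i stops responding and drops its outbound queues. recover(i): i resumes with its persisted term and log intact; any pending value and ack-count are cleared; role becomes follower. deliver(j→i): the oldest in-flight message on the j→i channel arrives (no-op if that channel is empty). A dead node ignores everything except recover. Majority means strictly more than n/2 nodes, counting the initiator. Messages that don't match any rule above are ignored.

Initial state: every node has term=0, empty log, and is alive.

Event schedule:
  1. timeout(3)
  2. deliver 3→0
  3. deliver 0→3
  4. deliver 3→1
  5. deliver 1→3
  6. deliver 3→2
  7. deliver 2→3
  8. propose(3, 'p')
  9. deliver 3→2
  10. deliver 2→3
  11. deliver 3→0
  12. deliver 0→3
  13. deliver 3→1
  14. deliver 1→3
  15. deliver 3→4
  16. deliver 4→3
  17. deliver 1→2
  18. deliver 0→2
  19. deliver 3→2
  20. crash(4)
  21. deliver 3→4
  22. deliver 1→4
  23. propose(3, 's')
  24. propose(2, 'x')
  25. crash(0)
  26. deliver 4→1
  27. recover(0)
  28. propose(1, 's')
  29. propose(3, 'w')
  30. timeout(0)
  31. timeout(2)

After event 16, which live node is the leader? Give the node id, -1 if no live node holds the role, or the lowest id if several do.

[1] timeout(3) → N3(cand t1 [-])
[2] deliver 3→0 → N0(foll t1 [-])
[3] deliver 0→3 → ∅
[4] deliver 3→1 → N1(foll t1 [-])
[5] deliver 1→3 → N3(lead t1 [-])
[6] deliver 3→2 → N2(foll t1 [-])
[7] deliver 2→3 → ∅
[8] propose(3,'p') → N3(lead t1 [p])
[9] deliver 3→2 → N2(foll t1 [p])
[10] deliver 2→3 → ∅
[11] deliver 3→0 → N0(foll t1 [p])
[12] deliver 0→3 → ∅
[13] deliver 3→1 → N1(foll t1 [p])
[14] deliver 1→3 → ∅
[15] deliver 3→4 → N4(foll t1 [-])
[16] deliver 4→3 → ∅

3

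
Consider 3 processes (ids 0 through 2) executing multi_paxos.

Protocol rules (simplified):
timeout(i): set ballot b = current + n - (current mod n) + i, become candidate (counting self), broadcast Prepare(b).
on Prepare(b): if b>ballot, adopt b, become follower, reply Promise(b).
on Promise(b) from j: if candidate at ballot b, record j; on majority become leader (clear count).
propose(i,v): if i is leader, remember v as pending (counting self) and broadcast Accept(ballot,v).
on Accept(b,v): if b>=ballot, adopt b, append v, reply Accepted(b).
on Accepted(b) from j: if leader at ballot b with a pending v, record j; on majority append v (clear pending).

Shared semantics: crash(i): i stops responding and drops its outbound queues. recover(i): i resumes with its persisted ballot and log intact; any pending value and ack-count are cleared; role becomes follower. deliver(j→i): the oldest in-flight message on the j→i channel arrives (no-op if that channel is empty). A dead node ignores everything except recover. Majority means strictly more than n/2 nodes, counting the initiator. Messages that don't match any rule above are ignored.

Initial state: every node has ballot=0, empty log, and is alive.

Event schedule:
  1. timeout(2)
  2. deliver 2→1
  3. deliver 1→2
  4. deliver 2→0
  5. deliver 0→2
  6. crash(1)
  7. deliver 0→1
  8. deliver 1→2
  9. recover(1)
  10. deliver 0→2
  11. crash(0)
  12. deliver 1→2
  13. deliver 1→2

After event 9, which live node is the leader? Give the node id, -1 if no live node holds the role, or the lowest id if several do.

2

1. timeout(2):  <2:cand b5 ->
2. deliver 2→1:  <1:foll b5 ->
3. deliver 1→2:  <2:lead b5 ->
4. deliver 2→0:  <0:foll b5 ->
5. deliver 0→2:  nop
6. crash(1):  <1:✗foll b5 ->
7. deliver 0→1:  nop
8. deliver 1→2:  nop
9. recover(1):  <1:foll b5 ->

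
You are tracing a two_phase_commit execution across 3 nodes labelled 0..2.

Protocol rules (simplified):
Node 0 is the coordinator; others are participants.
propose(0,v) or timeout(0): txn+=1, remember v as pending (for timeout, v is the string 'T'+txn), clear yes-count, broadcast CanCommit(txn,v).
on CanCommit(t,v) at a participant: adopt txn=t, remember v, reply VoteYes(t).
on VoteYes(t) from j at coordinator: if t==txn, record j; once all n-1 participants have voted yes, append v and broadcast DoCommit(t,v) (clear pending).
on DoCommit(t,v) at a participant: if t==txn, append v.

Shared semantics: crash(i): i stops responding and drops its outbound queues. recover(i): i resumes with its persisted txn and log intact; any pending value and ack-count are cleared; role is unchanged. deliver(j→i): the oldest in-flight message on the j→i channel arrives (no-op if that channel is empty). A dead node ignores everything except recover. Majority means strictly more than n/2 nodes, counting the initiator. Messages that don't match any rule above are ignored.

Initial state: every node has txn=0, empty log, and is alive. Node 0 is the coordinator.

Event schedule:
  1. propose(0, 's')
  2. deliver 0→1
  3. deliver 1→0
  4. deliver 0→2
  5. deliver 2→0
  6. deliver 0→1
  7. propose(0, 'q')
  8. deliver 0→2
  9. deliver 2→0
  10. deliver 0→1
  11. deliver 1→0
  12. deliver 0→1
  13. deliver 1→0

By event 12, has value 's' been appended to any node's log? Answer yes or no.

yes

[1] propose(0,'s') → N0(coor t1 [-])
[2] deliver 0→1 → N1(part t1 [-])
[3] deliver 1→0 → ∅
[4] deliver 0→2 → N2(part t1 [-])
[5] deliver 2→0 → N0(coor t1 [s])
[6] deliver 0→1 → N1(part t1 [s])
[7] propose(0,'q') → N0(coor t2 [s])
[8] deliver 0→2 → N2(part t1 [s])
[9] deliver 2→0 → ∅
[10] deliver 0→1 → N1(part t2 [s])
[11] deliver 1→0 → ∅
[12] deliver 0→1 → ∅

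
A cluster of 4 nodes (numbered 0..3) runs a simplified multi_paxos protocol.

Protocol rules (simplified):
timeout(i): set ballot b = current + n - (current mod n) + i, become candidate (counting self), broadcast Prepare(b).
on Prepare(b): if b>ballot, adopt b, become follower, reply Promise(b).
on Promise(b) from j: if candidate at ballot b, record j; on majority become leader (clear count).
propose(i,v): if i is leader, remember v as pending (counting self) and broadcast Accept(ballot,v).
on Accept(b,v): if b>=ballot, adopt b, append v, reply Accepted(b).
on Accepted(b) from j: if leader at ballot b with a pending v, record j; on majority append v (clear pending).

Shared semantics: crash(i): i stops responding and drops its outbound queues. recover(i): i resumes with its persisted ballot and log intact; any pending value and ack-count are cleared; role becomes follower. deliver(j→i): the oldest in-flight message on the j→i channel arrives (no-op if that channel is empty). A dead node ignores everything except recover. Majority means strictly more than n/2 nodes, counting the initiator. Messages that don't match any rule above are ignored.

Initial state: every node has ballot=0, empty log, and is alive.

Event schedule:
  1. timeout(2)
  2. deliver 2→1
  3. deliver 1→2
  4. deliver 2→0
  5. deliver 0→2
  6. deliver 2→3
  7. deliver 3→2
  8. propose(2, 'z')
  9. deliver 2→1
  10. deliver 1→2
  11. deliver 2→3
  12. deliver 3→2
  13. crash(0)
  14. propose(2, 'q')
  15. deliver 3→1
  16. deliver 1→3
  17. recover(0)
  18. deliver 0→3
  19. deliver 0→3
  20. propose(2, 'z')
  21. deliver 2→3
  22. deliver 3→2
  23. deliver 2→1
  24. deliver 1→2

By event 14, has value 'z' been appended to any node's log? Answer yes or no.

e1 timeout(2): 2[cand,b=6,-]
e2 deliver 2→1: 1[foll,b=6,-]
e3 deliver 1→2: ·
e4 deliver 2→0: 0[foll,b=6,-]
e5 deliver 0→2: 2[lead,b=6,-]
e6 deliver 2→3: 3[foll,b=6,-]
e7 deliver 3→2: ·
e8 propose(2,'z'): ·
e9 deliver 2→1: 1[foll,b=6,z]
e10 deliver 1→2: ·
e11 deliver 2→3: 3[foll,b=6,z]
e12 deliver 3→2: 2[lead,b=6,z]
e13 crash(0): 0[✗foll,b=6,-]
e14 propose(2,'q'): ·

yes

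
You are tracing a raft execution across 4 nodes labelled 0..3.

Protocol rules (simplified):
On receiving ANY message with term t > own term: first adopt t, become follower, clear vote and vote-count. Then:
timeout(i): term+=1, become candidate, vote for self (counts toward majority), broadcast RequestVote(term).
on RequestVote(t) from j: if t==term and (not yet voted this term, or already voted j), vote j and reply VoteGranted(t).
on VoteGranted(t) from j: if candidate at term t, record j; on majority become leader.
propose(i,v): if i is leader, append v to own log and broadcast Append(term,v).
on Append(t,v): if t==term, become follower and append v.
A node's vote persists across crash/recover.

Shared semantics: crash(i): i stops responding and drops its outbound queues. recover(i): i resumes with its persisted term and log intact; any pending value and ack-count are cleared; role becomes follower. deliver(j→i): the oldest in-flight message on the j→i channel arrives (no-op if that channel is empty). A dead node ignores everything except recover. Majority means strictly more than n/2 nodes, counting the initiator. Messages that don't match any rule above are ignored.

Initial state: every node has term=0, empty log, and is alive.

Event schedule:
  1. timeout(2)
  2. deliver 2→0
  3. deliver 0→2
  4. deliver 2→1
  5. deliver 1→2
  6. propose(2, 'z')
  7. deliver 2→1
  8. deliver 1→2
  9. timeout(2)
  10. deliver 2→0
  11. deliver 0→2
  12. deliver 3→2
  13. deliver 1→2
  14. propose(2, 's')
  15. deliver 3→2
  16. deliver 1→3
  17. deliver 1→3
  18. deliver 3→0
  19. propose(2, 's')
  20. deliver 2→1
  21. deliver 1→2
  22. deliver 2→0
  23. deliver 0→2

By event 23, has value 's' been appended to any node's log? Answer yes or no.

e1 timeout(2): 2[cand,t=1,-]
e2 deliver 2→0: 0[foll,t=1,-]
e3 deliver 0→2: ·
e4 deliver 2→1: 1[foll,t=1,-]
e5 deliver 1→2: 2[lead,t=1,-]
e6 propose(2,'z'): 2[lead,t=1,z]
e7 deliver 2→1: 1[foll,t=1,z]
e8 deliver 1→2: ·
e9 timeout(2): 2[cand,t=2,z]
e10 deliver 2→0: 0[foll,t=1,z]
e11 deliver 0→2: ·
e12 deliver 3→2: ·
e13 deliver 1→2: ·
e14 propose(2,'s'): ·
e15 deliver 3→2: ·
e16 deliver 1→3: ·
e17 deliver 1→3: ·
e18 deliver 3→0: ·
e19 propose(2,'s'): ·
e20 deliver 2→1: 1[foll,t=2,z]
e21 deliver 1→2: ·
e22 deliver 2→0: 0[foll,t=2,z]
e23 deliver 0→2: 2[lead,t=2,z]

no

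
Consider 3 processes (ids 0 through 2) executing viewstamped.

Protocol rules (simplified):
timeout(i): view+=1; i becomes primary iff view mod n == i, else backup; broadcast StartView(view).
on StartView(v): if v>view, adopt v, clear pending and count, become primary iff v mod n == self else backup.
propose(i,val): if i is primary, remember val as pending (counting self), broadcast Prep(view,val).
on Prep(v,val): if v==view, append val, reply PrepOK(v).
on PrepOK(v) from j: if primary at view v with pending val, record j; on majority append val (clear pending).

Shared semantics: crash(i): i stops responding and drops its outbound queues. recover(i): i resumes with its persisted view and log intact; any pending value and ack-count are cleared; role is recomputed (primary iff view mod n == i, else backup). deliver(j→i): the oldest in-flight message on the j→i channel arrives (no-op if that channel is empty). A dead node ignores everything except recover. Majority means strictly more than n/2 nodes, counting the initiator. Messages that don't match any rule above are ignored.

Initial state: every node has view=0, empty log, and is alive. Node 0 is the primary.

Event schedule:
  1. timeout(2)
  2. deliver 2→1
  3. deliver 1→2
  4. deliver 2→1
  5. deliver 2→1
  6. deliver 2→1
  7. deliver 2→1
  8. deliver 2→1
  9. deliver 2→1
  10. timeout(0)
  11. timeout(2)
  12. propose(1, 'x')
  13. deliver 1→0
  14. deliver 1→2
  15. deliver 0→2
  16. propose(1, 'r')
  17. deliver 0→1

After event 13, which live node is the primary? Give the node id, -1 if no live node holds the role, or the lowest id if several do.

e1 timeout(2): 2[back,v=1,-]
e2 deliver 2→1: 1[prim,v=1,-]
e3 deliver 1→2: ·
e4 deliver 2→1: ·
e5 deliver 2→1: ·
e6 deliver 2→1: ·
e7 deliver 2→1: ·
e8 deliver 2→1: ·
e9 deliver 2→1: ·
e10 timeout(0): 0[back,v=1,-]
e11 timeout(2): 2[prim,v=2,-]
e12 propose(1,'x'): ·
e13 deliver 1→0: 0[back,v=1,x]

1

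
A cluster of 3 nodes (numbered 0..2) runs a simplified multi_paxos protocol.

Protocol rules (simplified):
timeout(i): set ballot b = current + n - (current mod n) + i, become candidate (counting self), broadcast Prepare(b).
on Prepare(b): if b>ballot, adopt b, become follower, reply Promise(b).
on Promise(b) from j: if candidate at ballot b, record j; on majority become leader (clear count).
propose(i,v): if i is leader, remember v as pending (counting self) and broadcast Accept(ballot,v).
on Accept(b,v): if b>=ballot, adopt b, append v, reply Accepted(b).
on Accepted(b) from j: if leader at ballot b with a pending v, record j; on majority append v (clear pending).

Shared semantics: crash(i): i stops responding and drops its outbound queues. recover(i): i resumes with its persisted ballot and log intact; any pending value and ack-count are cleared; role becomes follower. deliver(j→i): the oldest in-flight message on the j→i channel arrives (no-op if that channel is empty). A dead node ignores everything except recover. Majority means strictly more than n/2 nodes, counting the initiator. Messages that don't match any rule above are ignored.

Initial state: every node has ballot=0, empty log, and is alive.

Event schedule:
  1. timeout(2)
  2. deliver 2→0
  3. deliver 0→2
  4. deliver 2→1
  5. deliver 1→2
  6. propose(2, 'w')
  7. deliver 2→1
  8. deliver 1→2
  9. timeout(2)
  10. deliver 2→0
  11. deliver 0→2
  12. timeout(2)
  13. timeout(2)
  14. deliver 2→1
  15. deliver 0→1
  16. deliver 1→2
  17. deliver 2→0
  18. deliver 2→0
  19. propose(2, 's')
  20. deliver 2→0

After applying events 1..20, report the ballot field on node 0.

14

after 1 — timeout(2): n2:cand/b5/[-]
after 2 — deliver 2→0: n0:foll/b5/[-]
after 3 — deliver 0→2: n2:lead/b5/[-]
after 4 — deliver 2→1: n1:foll/b5/[-]
after 5 — deliver 1→2: ·
after 6 — propose(2,'w'): ·
after 7 — deliver 2→1: n1:foll/b5/[w]
after 8 — deliver 1→2: n2:lead/b5/[w]
after 9 — timeout(2): n2:cand/b8/[w]
after 10 — deliver 2→0: n0:foll/b5/[w]
after 11 — deliver 0→2: ·
after 12 — timeout(2): n2:cand/b11/[w]
after 13 — timeout(2): n2:cand/b14/[w]
after 14 — deliver 2→1: n1:foll/b8/[w]
after 15 — deliver 0→1: ·
after 16 — deliver 1→2: ·
after 17 — deliver 2→0: n0:foll/b8/[w]
after 18 — deliver 2→0: n0:foll/b11/[w]
after 19 — propose(2,'s'): ·
after 20 — deliver 2→0: n0:foll/b14/[w]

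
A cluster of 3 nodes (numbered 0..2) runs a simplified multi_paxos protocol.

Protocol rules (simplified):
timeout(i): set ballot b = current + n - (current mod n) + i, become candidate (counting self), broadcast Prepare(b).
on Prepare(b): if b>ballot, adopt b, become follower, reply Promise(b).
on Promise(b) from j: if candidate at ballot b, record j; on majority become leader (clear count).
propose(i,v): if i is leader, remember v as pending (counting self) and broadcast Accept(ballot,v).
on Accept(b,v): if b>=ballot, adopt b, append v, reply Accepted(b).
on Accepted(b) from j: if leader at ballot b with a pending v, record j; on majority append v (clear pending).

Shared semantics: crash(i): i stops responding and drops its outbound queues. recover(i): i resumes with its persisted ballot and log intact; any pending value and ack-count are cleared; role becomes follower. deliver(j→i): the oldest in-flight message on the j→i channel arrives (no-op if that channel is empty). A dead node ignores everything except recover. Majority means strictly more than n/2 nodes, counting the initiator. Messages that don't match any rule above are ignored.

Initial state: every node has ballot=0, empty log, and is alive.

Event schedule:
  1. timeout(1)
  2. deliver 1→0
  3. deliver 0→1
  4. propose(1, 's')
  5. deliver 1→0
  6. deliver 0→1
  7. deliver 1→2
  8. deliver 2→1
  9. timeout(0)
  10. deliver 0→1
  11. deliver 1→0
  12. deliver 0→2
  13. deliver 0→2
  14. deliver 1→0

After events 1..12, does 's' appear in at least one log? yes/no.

after 1 — timeout(1): n1:cand/b4/[-]
after 2 — deliver 1→0: n0:foll/b4/[-]
after 3 — deliver 0→1: n1:lead/b4/[-]
after 4 — propose(1,'s'): ·
after 5 — deliver 1→0: n0:foll/b4/[s]
after 6 — deliver 0→1: n1:lead/b4/[s]
after 7 — deliver 1→2: n2:foll/b4/[-]
after 8 — deliver 2→1: ·
after 9 — timeout(0): n0:cand/b6/[s]
after 10 — deliver 0→1: n1:foll/b6/[s]
after 11 — deliver 1→0: n0:lead/b6/[s]
after 12 — deliver 0→2: n2:foll/b6/[-]

yes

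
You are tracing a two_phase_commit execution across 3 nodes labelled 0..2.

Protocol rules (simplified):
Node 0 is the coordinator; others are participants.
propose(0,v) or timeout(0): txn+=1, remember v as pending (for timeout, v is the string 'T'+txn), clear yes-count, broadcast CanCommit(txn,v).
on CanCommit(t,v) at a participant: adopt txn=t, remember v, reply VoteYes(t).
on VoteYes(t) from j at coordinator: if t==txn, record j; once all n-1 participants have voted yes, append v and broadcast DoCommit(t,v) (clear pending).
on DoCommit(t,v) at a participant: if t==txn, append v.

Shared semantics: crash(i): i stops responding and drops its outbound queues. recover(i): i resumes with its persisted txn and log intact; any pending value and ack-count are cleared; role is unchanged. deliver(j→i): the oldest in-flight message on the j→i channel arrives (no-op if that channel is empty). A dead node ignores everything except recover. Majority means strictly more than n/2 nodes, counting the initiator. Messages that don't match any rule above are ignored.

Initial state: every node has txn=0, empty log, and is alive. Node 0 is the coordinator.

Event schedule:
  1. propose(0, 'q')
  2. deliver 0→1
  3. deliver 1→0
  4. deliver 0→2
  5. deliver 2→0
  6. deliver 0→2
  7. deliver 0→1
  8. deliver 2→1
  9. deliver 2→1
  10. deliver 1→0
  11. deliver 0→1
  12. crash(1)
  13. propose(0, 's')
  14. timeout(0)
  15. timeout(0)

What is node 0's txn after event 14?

3

after 1 — propose(0,'q'): n0:coor/t1/[-]
after 2 — deliver 0→1: n1:part/t1/[-]
after 3 — deliver 1→0: ·
after 4 — deliver 0→2: n2:part/t1/[-]
after 5 — deliver 2→0: n0:coor/t1/[q]
after 6 — deliver 0→2: n2:part/t1/[q]
after 7 — deliver 0→1: n1:part/t1/[q]
after 8 — deliver 2→1: ·
after 9 — deliver 2→1: ·
after 10 — deliver 1→0: ·
after 11 — deliver 0→1: ·
after 12 — crash(1): n1:✗part/t1/[q]
after 13 — propose(0,'s'): n0:coor/t2/[q]
after 14 — timeout(0): n0:coor/t3/[q]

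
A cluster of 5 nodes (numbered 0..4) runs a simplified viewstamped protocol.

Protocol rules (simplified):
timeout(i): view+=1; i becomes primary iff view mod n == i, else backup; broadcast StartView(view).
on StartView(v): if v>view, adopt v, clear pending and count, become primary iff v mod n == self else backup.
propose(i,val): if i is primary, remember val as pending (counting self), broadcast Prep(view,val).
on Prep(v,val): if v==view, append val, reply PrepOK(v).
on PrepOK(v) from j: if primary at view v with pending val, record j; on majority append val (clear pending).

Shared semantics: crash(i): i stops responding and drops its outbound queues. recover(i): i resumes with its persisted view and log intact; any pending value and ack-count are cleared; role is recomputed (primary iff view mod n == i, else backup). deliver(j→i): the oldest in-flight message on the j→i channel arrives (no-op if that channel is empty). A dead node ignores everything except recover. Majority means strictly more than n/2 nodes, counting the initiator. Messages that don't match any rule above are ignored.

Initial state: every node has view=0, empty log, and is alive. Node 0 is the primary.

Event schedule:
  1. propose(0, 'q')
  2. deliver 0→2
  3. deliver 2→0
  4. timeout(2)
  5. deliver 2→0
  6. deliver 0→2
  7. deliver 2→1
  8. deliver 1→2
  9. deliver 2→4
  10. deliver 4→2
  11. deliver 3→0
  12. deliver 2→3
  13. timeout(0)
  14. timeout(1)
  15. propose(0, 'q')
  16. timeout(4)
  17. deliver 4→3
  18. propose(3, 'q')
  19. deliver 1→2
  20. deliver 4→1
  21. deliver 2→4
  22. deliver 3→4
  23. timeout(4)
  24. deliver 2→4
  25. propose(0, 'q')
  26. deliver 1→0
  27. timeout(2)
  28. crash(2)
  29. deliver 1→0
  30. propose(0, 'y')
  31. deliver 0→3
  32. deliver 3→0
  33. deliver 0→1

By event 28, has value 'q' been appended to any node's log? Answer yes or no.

[1] propose(0,'q') → ∅
[2] deliver 0→2 → N2(back v0 [q])
[3] deliver 2→0 → ∅
[4] timeout(2) → N2(back v1 [q])
[5] deliver 2→0 → N0(back v1 [-])
[6] deliver 0→2 → ∅
[7] deliver 2→1 → N1(prim v1 [-])
[8] deliver 1→2 → ∅
[9] deliver 2→4 → N4(back v1 [-])
[10] deliver 4→2 → ∅
[11] deliver 3→0 → ∅
[12] deliver 2→3 → N3(back v1 [-])
[13] timeout(0) → N0(back v2 [-])
[14] timeout(1) → N1(back v2 [-])
[15] propose(0,'q') → ∅
[16] timeout(4) → N4(back v2 [-])
[17] deliver 4→3 → N3(back v2 [-])
[18] propose(3,'q') → ∅
[19] deliver 1→2 → N2(prim v2 [q])
[20] deliver 4→1 → ∅
[21] deliver 2→4 → ∅
[22] deliver 3→4 → ∅
[23] timeout(4) → N4(back v3 [-])
[24] deliver 2→4 → ∅
[25] propose(0,'q') → ∅
[26] deliver 1→0 → ∅
[27] timeout(2) → N2(back v3 [q])
[28] crash(2) → N2(✗back v3 [q])

yes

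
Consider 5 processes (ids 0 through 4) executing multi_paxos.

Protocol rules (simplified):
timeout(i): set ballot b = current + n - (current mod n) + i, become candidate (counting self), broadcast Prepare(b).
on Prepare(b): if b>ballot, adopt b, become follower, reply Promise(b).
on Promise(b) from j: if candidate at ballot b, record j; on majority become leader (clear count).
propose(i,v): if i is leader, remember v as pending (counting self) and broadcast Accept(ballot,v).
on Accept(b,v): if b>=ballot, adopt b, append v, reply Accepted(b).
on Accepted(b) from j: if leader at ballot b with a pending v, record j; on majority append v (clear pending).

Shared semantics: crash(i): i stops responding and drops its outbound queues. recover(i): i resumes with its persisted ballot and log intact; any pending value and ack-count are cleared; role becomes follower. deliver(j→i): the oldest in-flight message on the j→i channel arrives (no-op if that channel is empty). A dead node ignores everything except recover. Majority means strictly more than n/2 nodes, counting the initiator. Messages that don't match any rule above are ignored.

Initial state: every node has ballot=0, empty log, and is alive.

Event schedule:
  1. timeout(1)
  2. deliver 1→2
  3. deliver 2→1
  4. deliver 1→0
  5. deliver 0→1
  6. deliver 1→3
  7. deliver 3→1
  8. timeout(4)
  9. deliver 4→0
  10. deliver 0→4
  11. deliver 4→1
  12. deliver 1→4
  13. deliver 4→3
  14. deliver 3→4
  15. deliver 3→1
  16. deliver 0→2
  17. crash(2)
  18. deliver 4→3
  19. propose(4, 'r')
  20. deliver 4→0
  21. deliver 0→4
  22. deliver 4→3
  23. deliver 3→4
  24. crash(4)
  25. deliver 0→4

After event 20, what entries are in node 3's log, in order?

after 1 — timeout(1): n1:cand/b6/[-]
after 2 — deliver 1→2: n2:foll/b6/[-]
after 3 — deliver 2→1: ·
after 4 — deliver 1→0: n0:foll/b6/[-]
after 5 — deliver 0→1: n1:lead/b6/[-]
after 6 — deliver 1→3: n3:foll/b6/[-]
after 7 — deliver 3→1: ·
after 8 — timeout(4): n4:cand/b9/[-]
after 9 — deliver 4→0: n0:foll/b9/[-]
after 10 — deliver 0→4: ·
after 11 — deliver 4→1: n1:foll/b9/[-]
after 12 — deliver 1→4: ·
after 13 — deliver 4→3: n3:foll/b9/[-]
after 14 — deliver 3→4: n4:lead/b9/[-]
after 15 — deliver 3→1: ·
after 16 — deliver 0→2: ·
after 17 — crash(2): n2:✗foll/b6/[-]
after 18 — deliver 4→3: ·
after 19 — propose(4,'r'): ·
after 20 — deliver 4→0: n0:foll/b9/[r]

empty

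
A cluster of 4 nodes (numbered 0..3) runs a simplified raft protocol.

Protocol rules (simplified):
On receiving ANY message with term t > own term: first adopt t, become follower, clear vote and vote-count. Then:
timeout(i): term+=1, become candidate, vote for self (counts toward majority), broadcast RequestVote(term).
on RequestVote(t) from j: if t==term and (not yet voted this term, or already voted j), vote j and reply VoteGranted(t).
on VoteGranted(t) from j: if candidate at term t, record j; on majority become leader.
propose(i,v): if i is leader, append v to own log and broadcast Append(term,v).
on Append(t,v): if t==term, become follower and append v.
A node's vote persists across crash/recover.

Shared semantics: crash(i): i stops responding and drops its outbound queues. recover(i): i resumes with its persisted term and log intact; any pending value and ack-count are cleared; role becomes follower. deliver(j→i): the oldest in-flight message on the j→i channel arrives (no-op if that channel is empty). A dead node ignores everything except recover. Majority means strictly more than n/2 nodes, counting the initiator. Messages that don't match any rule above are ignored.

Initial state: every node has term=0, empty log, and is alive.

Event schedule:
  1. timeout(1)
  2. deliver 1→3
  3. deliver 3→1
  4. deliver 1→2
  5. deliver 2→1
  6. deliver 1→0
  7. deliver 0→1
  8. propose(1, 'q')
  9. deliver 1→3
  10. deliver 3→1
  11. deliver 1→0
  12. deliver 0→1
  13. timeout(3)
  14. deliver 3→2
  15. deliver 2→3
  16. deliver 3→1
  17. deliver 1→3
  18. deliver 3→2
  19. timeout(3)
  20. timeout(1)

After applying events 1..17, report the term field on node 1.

2

[1] timeout(1) → N1(cand t1 [-])
[2] deliver 1→3 → N3(foll t1 [-])
[3] deliver 3→1 → ∅
[4] deliver 1→2 → N2(foll t1 [-])
[5] deliver 2→1 → N1(lead t1 [-])
[6] deliver 1→0 → N0(foll t1 [-])
[7] deliver 0→1 → ∅
[8] propose(1,'q') → N1(lead t1 [q])
[9] deliver 1→3 → N3(foll t1 [q])
[10] deliver 3→1 → ∅
[11] deliver 1→0 → N0(foll t1 [q])
[12] deliver 0→1 → ∅
[13] timeout(3) → N3(cand t2 [q])
[14] deliver 3→2 → N2(foll t2 [-])
[15] deliver 2→3 → ∅
[16] deliver 3→1 → N1(foll t2 [q])
[17] deliver 1→3 → N3(lead t2 [q])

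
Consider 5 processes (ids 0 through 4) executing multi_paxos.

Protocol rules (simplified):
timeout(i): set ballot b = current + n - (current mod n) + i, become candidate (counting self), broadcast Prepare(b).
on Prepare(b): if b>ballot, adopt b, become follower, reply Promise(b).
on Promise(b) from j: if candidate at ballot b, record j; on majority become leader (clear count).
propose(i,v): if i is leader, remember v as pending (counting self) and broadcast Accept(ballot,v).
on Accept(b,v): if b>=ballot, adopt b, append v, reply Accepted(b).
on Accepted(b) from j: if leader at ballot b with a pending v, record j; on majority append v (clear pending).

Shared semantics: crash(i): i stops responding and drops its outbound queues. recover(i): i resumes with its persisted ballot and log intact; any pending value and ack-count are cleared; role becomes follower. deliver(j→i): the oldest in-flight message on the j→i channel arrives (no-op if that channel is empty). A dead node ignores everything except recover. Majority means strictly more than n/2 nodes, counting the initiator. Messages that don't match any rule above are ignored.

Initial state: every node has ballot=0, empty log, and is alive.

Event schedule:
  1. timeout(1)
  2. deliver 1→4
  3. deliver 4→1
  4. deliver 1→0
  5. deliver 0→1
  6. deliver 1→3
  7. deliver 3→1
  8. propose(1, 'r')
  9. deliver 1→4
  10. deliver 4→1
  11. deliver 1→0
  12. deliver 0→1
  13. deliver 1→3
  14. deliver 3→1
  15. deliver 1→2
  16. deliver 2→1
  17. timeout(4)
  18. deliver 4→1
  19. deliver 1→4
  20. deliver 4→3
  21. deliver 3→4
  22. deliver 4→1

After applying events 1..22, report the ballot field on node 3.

14

e1 timeout(1): 1[cand,b=6,-]
e2 deliver 1→4: 4[foll,b=6,-]
e3 deliver 4→1: ·
e4 deliver 1→0: 0[foll,b=6,-]
e5 deliver 0→1: 1[lead,b=6,-]
e6 deliver 1→3: 3[foll,b=6,-]
e7 deliver 3→1: ·
e8 propose(1,'r'): ·
e9 deliver 1→4: 4[foll,b=6,r]
e10 deliver 4→1: ·
e11 deliver 1→0: 0[foll,b=6,r]
e12 deliver 0→1: 1[lead,b=6,r]
e13 deliver 1→3: 3[foll,b=6,r]
e14 deliver 3→1: ·
e15 deliver 1→2: 2[foll,b=6,-]
e16 deliver 2→1: ·
e17 timeout(4): 4[cand,b=14,r]
e18 deliver 4→1: 1[foll,b=14,r]
e19 deliver 1→4: ·
e20 deliver 4→3: 3[foll,b=14,r]
e21 deliver 3→4: 4[lead,b=14,r]
e22 deliver 4→1: ·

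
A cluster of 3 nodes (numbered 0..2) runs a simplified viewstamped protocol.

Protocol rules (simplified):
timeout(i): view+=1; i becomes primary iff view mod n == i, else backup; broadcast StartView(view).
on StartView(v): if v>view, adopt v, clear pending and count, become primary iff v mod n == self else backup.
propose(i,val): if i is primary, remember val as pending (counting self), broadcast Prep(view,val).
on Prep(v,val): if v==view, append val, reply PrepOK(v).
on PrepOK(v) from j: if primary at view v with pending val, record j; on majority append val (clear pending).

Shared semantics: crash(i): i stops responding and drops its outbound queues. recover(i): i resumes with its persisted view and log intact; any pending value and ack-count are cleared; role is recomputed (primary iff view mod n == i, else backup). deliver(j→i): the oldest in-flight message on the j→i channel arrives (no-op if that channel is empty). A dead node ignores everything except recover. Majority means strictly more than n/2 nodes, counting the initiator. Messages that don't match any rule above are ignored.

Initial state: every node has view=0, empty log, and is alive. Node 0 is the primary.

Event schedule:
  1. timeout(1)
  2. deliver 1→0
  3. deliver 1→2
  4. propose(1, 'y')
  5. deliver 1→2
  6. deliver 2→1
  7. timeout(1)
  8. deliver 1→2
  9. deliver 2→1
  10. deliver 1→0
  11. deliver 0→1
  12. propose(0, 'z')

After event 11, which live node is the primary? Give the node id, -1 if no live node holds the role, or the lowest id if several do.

1. timeout(1):  <1:prim v1 ->
2. deliver 1→0:  <0:back v1 ->
3. deliver 1→2:  <2:back v1 ->
4. propose(1,'y'):  nop
5. deliver 1→2:  <2:back v1 y>
6. deliver 2→1:  <1:prim v1 y>
7. timeout(1):  <1:back v2 y>
8. deliver 1→2:  <2:prim v2 y>
9. deliver 2→1:  nop
10. deliver 1→0:  <0:back v1 y>
11. deliver 0→1:  nop

2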